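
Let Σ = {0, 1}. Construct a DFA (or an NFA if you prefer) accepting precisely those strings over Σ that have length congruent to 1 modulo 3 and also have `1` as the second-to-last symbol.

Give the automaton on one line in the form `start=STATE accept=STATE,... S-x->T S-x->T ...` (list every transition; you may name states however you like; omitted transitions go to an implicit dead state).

Run two small machines in parallel and take their product. The first has 3 states tracking the input length modulo 3; the second has 7 states tracking the last 2 symbols read. A product state is a pair (one from each), accepting exactly when both do. After merging equivalent states the machine shrinks.
A 5-state machine:
        0   1  
>  S0   S1  S1 
   S1   S2  S2 
   S2   S0  S3 
   S3   S4  S4 
 * S4   S2  S2 
(> = start, * = accepting)

start=S0 accept=S4 S0-0->S1 S0-1->S1 S1-0->S2 S1-1->S2 S2-0->S0 S2-1->S3 S3-0->S4 S3-1->S4 S4-0->S2 S4-1->S2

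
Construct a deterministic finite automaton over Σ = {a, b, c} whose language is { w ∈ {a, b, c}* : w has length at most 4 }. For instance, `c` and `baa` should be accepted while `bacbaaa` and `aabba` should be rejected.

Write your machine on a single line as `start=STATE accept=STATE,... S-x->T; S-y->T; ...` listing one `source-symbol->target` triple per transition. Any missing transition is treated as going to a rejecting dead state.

start=q0; accept=q0,q1,q2,q3,q4; q0-a->q1; q0-b->q1; q0-c->q1; q1-a->q2; q1-b->q2; q1-c->q2; q2-a->q3; q2-b->q3; q2-c->q3; q3-a->q4; q3-b->q4; q3-c->q4; q4-a->q5; q4-b->q5; q4-c->q5; q5-a->q5; q5-b->q5; q5-c->q5

We only need to distinguish lengths 0, 1, …, 4, and '>4'. Chain q0 → q1 → q2 → q3 → q4 → q5 on every symbol, with q5 looping. Accepting states: {q0, q1, q2, q3, q4}.
        a   b   c  
>* q0   q1  q1  q1 
 * q1   q2  q2  q2 
 * q2   q3  q3  q3 
 * q3   q4  q4  q4 
 * q4   q5  q5  q5 
   q5   q5  q5  q5 
(> = start, * = accepting)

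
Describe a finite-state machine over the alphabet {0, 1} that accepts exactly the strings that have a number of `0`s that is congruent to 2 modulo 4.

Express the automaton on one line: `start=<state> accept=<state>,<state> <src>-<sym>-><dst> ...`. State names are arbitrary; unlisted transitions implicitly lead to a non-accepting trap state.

The only thing that matters is how many `0`s have appeared, reduced mod 4. Use one state per residue: s0 for 0, …, s3 for 3. Reading `0` moves to the next residue; anything else stays put. s2 is accepting.
A 4-state machine:
        0   1  
>  s0   s1  s0 
   s1   s2  s1 
 * s2   s3  s2 
   s3   s0  s3 
(> = start, * = accepting)

start=s0 accept=s2 s0-0->s1 s0-1->s0 s1-0->s2 s1-1->s1 s2-0->s3 s2-1->s2 s3-0->s0 s3-1->s3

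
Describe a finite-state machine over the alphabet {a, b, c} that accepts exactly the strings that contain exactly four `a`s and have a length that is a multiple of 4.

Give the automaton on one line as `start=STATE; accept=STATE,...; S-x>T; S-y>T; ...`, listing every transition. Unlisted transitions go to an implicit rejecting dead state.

Run two small machines in parallel and take their product. The first has 6 states tracking the count of `a`s, saturating at 5; the second has 4 states tracking the input length modulo 4. A product state is a pair (one from each), accepting exactly when both do.
With 24 states:
          a    b    c  
>  q0     q1   q2   q2 
   q1     q3   q4   q4 
   q2     q4   q5   q5 
   q3     q6   q7   q7 
   q4     q7   q8   q8 
   q5     q8   q9   q9 
   q6    q10  q11  q11 
   q7    q11  q12  q12 
   q8    q12  q13  q13 
   q9    q13   q0   q0 
 * q10   q14  q15  q15 
   q11   q15  q16  q16 
   q12   q16  q17  q17 
   q13   q17   q1   q1 
   q14   q18  q18  q18 
   q15   q18  q19  q19 
   q16   q19  q20  q20 
   q17   q20   q3   q3 
   q18   q21  q21  q21 
   q19   q21  q22  q22 
   q20   q22   q6   q6 
   q21   q23  q23  q23 
   q22   q23  q10  q10 
   q23   q14  q14  q14 
(> = start, * = accepting)

start=q0; accept=q10; q0-a>q1; q0-b>q2; q0-c>q2; q1-a>q3; q1-b>q4; q1-c>q4; q2-a>q4; q2-b>q5; q2-c>q5; q3-a>q6; q3-b>q7; q3-c>q7; q4-a>q7; q4-b>q8; q4-c>q8; q5-a>q8; q5-b>q9; q5-c>q9; q6-a>q10; q6-b>q11; q6-c>q11; q7-a>q11; q7-b>q12; q7-c>q12; q8-a>q12; q8-b>q13; q8-c>q13; q9-a>q13; q9-b>q0; q9-c>q0; q10-a>q14; q10-b>q15; q10-c>q15; q11-a>q15; q11-b>q16; q11-c>q16; q12-a>q16; q12-b>q17; q12-c>q17; q13-a>q17; q13-b>q1; q13-c>q1; q14-a>q18; q14-b>q18; q14-c>q18; q15-a>q18; q15-b>q19; q15-c>q19; q16-a>q19; q16-b>q20; q16-c>q20; q17-a>q20; q17-b>q3; q17-c>q3; q18-a>q21; q18-b>q21; q18-c>q21; q19-a>q21; q19-b>q22; q19-c>q22; q20-a>q22; q20-b>q6; q20-c>q6; q21-a>q23; q21-b>q23; q21-c>q23; q22-a>q23; q22-b>q10; q22-c>q10; q23-a>q14; q23-b>q14; q23-c>q14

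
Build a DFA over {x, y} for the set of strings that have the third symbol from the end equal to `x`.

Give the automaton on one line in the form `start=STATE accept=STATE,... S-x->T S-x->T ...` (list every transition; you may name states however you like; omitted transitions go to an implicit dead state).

start=q0 accept=q7,q8,q9,q10 q0-x->q1 q0-y->q2 q1-x->q3 q1-y->q4 q2-x->q5 q2-y->q6 q3-x->q7 q3-y->q8 q4-x->q9 q4-y->q10 q5-x->q11 q5-y->q12 q6-x->q13 q6-y->q14 q7-x->q7 q7-y->q8 q8-x->q9 q8-y->q10 q9-x->q11 q9-y->q12 q10-x->q13 q10-y->q14 q11-x->q7 q11-y->q8 q12-x->q9 q12-y->q10 q13-x->q11 q13-y->q12 q14-x->q13 q14-y->q14

Because acceptance depends on a position counted from the end, the machine has to buffer the most recent 3 symbols. Make each state the string of the last up-to-3 symbols read; on input `x` shift the window left and append `x`. Accept when the buffered window has length 3 and begins with `x`.
          x    y  
>  q0     q1   q2 
   q1     q3   q4 
   q2     q5   q6 
   q3     q7   q8 
   q4     q9  q10 
   q5    q11  q12 
   q6    q13  q14 
 * q7     q7   q8 
 * q8     q9  q10 
 * q9    q11  q12 
 * q10   q13  q14 
   q11    q7   q8 
   q12    q9  q10 
   q13   q11  q12 
   q14   q13  q14 
(> = start, * = accepting)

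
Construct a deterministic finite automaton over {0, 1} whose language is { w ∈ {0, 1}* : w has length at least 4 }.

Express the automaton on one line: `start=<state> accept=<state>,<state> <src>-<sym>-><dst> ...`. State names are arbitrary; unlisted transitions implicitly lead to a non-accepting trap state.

We only need to distinguish lengths 0, 1, …, 4, and '>4'. Chain q0 → q1 → q2 → q3 → q4 → q5 on every symbol, with q5 looping. Accepting states: {q4, q5}.
A 6-state machine:
        0   1  
>  q0   q1  q1 
   q1   q2  q2 
   q2   q3  q3 
   q3   q4  q4 
 * q4   q5  q5 
 * q5   q5  q5 
(> = start, * = accepting)

start=q0 accept=q4,q5 q0-0->q1 q0-1->q1 q1-0->q2 q1-1->q2 q2-0->q3 q2-1->q3 q3-0->q4 q3-1->q4 q4-0->q5 q4-1->q5 q5-0->q5 q5-1->q5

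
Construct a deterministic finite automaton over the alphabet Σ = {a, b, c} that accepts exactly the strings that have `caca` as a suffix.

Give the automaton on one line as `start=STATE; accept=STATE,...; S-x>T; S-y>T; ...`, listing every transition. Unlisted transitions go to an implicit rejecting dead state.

start=S0; accept=S4; S0-a>S0; S0-b>S0; S0-c>S1; S1-a>S2; S1-b>S0; S1-c>S1; S2-a>S0; S2-b>S0; S2-c>S3; S3-a>S4; S3-b>S0; S3-c>S1; S4-a>S0; S4-b>S0; S4-c>S3

Let each state record the length of the longest suffix of the input read so far that is also a prefix of `caca`. S1 means the last symbol is `c`; S2 means the last 2 symbols are `ca`; S3 means the last 3 symbols are `cac`; S4 means the last 4 symbols are `caca`. Accept only at S4, where the string currently ends in `caca`.
        a   b   c  
>  S0   S0  S0  S1 
   S1   S2  S0  S1 
   S2   S0  S0  S3 
   S3   S4  S0  S1 
 * S4   S0  S0  S3 
(> = start, * = accepting)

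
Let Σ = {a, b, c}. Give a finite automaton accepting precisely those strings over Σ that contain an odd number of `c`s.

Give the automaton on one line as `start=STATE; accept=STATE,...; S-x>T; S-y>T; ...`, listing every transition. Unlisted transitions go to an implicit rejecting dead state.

start=q0; accept=q1; q0-a>q0; q0-b>q0; q0-c>q1; q1-a>q1; q1-b>q1; q1-c>q0

The only thing that matters is how many `c`s have appeared, reduced mod 2. Use one state per residue: q0 for 0, …, q1 for 1. Reading `c` moves to the next residue; anything else stays put. q1 is accepting.
2 states suffice.
        a   b   c  
>  q0   q0  q0  q1 
 * q1   q1  q1  q0 
(> = start, * = accepting)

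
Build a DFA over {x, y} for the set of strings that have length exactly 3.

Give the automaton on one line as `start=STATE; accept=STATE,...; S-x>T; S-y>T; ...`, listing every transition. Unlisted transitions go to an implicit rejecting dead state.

We only need to distinguish lengths 0, 1, …, 3, and '>3'. Chain q0 → q1 → q2 → q3 → q4 on every symbol, with q4 looping. Accepting states: {q3}.
        x   y  
>  q0   q1  q1 
   q1   q2  q2 
   q2   q3  q3 
 * q3   q4  q4 
   q4   q4  q4 
(> = start, * = accepting)

start=q0; accept=q3; q0-x>q1; q0-y>q1; q1-x>q2; q1-y>q2; q2-x>q3; q2-y>q3; q3-x>q4; q3-y>q4; q4-x>q4; q4-y>q4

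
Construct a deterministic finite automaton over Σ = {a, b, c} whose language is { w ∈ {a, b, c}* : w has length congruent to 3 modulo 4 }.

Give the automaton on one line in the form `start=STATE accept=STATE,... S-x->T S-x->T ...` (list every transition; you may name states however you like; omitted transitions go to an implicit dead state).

Count input length modulo 4: every symbol advances one step around the cycle q0 → q1 → q2 → q3 → q0. Accept at q3.
4 states suffice.
        a   b   c  
>  q0   q1  q1  q1 
   q1   q2  q2  q2 
   q2   q3  q3  q3 
 * q3   q0  q0  q0 
(> = start, * = accepting)

start=q0 accept=q3 q0-a->q1 q0-b->q1 q0-c->q1 q1-a->q2 q1-b->q2 q1-c->q2 q2-a->q3 q2-b->q3 q2-c->q3 q3-a->q0 q3-b->q0 q3-c->q0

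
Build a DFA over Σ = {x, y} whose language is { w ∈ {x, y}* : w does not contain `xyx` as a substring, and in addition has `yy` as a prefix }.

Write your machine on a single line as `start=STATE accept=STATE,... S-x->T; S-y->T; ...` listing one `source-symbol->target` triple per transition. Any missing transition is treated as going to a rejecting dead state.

Handle the two conditions separately and then intersect. The first has 4 states tracking partial matches of the forbidden pattern `xyx`; the second has 4 states tracking whether the input so far still matches the prefix `yy`. A product state is a pair (one from each), accepting exactly when both do.
        x   y  
>  s0   s1  s2 
   s1   s1  s3 
   s2   s1  s4 
   s3   s5  s6 
 * s4   s7  s4 
   s5   s5  s5 
   s6   s1  s6 
 * s7   s7  s8 
 * s8   s9  s4 
   s9   s9  s9 
(> = start, * = accepting)

start=s0; accept=s4,s7,s8; s0-x->s1; s0-y->s2; s1-x->s1; s1-y->s3; s2-x->s1; s2-y->s4; s3-x->s5; s3-y->s6; s4-x->s7; s4-y->s4; s5-x->s5; s5-y->s5; s6-x->s1; s6-y->s6; s7-x->s7; s7-y->s8; s8-x->s9; s8-y->s4; s9-x->s9; s9-y->s9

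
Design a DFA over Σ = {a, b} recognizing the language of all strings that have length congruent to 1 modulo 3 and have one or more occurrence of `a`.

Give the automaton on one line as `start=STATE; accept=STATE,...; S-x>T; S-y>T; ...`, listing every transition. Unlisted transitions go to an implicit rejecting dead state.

start=q0; accept=q1,q8; q0-a>q1; q0-b>q2; q1-a>q3; q1-b>q4; q2-a>q4; q2-b>q5; q3-a>q6; q3-b>q6; q4-a>q6; q4-b>q7; q5-a>q7; q5-b>q0; q6-a>q8; q6-b>q8; q7-a>q8; q7-b>q1; q8-a>q3; q8-b>q3

Run two small machines in parallel and take their product. One (3 states) tracks the input length modulo 3; the other (3 states) tracks the count of `a`s, saturating at 2. Each combined state is a pair, one component from each; accept when both components accept.
        a   b  
>  q0   q1  q2 
 * q1   q3  q4 
   q2   q4  q5 
   q3   q6  q6 
   q4   q6  q7 
   q5   q7  q0 
   q6   q8  q8 
   q7   q8  q1 
 * q8   q3  q3 
(> = start, * = accepting)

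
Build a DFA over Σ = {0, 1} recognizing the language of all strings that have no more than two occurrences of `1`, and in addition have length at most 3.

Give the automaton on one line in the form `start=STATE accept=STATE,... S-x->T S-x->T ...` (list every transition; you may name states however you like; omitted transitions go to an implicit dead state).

start=s0 accept=s0,s1,s2,s3,s4,s5 s0-0->s1 s0-1->s2 s1-0->s3 s1-1->s3 s2-0->s3 s2-1->s4 s3-0->s5 s3-1->s5 s4-0->s5 s4-1->s6 s5-0->s6 s5-1->s6 s6-0->s6 s6-1->s6

Build one automaton per condition and run them in lockstep. One (4 states) tracks the count of `1`s, saturating at 3; the other (5 states) tracks the input length, saturating at 4. Each combined state is a pair, one component from each; accept when both components accept. Equivalent product states are then merged.
A 7-state machine:
        0   1  
>* s0   s1  s2 
 * s1   s3  s3 
 * s2   s3  s4 
 * s3   s5  s5 
 * s4   s5  s6 
 * s5   s6  s6 
   s6   s6  s6 
(> = start, * = accepting)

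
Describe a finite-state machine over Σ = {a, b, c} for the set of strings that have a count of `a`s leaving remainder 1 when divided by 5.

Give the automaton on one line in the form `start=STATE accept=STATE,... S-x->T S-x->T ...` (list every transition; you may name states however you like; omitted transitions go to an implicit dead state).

Keep the running count of `a`s modulo 5: each `a` advances along the cycle q0 → q1 → q2 → q3 → q4 → q0 while other symbols loop. Accept at q1.
5 states suffice.
        a   b   c  
>  q0   q1  q0  q0 
 * q1   q2  q1  q1 
   q2   q3  q2  q2 
   q3   q4  q3  q3 
   q4   q0  q4  q4 
(> = start, * = accepting)

start=q0 accept=q1 q0-a->q1 q0-b->q0 q0-c->q0 q1-a->q2 q1-b->q1 q1-c->q1 q2-a->q3 q2-b->q2 q2-c->q2 q3-a->q4 q3-b->q3 q3-c->q3 q4-a->q0 q4-b->q4 q4-c->q4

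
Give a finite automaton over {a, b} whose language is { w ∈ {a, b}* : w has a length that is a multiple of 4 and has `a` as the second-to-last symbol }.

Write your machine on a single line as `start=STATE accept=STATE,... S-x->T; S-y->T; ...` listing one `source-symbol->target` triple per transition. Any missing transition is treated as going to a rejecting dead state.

start=q0; accept=q11,q12; q0-a->q1; q0-b->q2; q1-a->q3; q1-b->q4; q2-a->q5; q2-b->q6; q3-a->q7; q3-b->q8; q4-a->q9; q4-b->q10; q5-a->q7; q5-b->q8; q6-a->q9; q6-b->q10; q7-a->q11; q7-b->q12; q8-a->q13; q8-b->q14; q9-a->q11; q9-b->q12; q10-a->q13; q10-b->q14; q11-a->q15; q11-b->q16; q12-a->q17; q12-b->q18; q13-a->q15; q13-b->q16; q14-a->q17; q14-b->q18; q15-a->q3; q15-b->q4; q16-a->q5; q16-b->q6; q17-a->q3; q17-b->q4; q18-a->q5; q18-b->q6

Run two small machines in parallel and take their product. One (4 states) tracks the input length modulo 4; the other (7 states) tracks the last 2 symbols read. Each combined state is a pair, one component from each; accept when both components accept.
A 19-state machine:
          a    b  
>  q0     q1   q2 
   q1     q3   q4 
   q2     q5   q6 
   q3     q7   q8 
   q4     q9  q10 
   q5     q7   q8 
   q6     q9  q10 
   q7    q11  q12 
   q8    q13  q14 
   q9    q11  q12 
   q10   q13  q14 
 * q11   q15  q16 
 * q12   q17  q18 
   q13   q15  q16 
   q14   q17  q18 
   q15    q3   q4 
   q16    q5   q6 
   q17    q3   q4 
   q18    q5   q6 
(> = start, * = accepting)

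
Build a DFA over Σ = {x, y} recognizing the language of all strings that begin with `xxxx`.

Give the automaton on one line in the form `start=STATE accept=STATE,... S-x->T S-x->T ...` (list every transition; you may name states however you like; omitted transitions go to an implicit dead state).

start=q0 accept=q4 q0-x->q1 q0-y->q5 q1-x->q2 q1-y->q5 q2-x->q3 q2-y->q5 q3-x->q4 q3-y->q5 q4-x->q4 q4-y->q4 q5-x->q5 q5-y->q5

Walk along `xxxx` while the input agrees: from q0 take `x` to q1, and so on. Any deviation drops to the rejecting sink q5. Once q4 is reached the prefix is confirmed and every continuation is accepted.
With 6 states:
        x   y  
>  q0   q1  q5 
   q1   q2  q5 
   q2   q3  q5 
   q3   q4  q5 
 * q4   q4  q4 
   q5   q5  q5 
(> = start, * = accepting)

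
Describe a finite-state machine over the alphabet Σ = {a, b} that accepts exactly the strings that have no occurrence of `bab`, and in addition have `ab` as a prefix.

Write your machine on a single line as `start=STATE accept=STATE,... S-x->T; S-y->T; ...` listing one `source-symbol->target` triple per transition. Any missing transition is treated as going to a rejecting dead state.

Build one automaton per condition and run them in lockstep. One (4 states) tracks partial matches of the forbidden pattern `bab`; the other (4 states) tracks whether the input so far still matches the prefix `ab`. Each combined state is a pair, one component from each; accept when both components accept. Equivalent product states are then merged.
6 states suffice.
        a   b  
>  S0   S1  S2 
   S1   S2  S3 
   S2   S2  S2 
 * S3   S4  S3 
 * S4   S5  S2 
 * S5   S5  S3 
(> = start, * = accepting)

start=S0; accept=S3,S4,S5; S0-a->S1; S0-b->S2; S1-a->S2; S1-b->S3; S2-a->S2; S2-b->S2; S3-a->S4; S3-b->S3; S4-a->S5; S4-b->S2; S5-a->S5; S5-b->S3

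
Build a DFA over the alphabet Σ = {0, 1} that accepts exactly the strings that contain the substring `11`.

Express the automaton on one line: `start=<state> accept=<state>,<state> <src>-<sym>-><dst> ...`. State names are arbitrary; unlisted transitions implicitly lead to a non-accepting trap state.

States A..B record the length of the longest prefix of `11` that matches the current input suffix. Reaching C means `11` has been seen, and we stay there forever. Accept from C.
A 3-state machine:
       0  1 
>  A   A  B 
   B   A  C 
 * C   C  C 
(> = start, * = accepting)

start=A accept=C A-0->A A-1->B B-0->A B-1->C C-0->C C-1->C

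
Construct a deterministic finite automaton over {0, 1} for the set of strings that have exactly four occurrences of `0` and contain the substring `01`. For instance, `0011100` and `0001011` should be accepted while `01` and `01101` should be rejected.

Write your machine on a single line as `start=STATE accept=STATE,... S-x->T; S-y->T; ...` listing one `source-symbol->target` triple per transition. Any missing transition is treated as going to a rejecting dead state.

Handle the two conditions separately and then intersect. One (6 states) tracks the count of `0`s, saturating at 5; the other (3 states) tracks whether and how much of `01` has been seen. Each combined state is a pair, one component from each; accept when both components accept. Equivalent product states are then merged.
A 10-state machine:
        0   1  
>  S0   S1  S0 
   S1   S2  S3 
   S2   S4  S5 
   S3   S5  S3 
   S4   S6  S7 
   S5   S7  S5 
   S6   S8  S9 
   S7   S9  S7 
   S8   S8  S8 
 * S9   S8  S9 
(> = start, * = accepting)

start=S0; accept=S9; S0-0->S1; S0-1->S0; S1-0->S2; S1-1->S3; S2-0->S4; S2-1->S5; S3-0->S5; S3-1->S3; S4-0->S6; S4-1->S7; S5-0->S7; S5-1->S5; S6-0->S8; S6-1->S9; S7-0->S9; S7-1->S7; S8-0->S8; S8-1->S8; S9-0->S8; S9-1->S9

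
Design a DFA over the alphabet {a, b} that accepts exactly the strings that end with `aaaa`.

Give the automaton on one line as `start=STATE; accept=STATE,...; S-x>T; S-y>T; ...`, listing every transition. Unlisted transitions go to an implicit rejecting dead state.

Remember how much of `aaaa` the current input suffix matches. State q0 means no match yet; q1 means the last symbol is `a`; q2 means the last 2 symbols are `aa`; q3 means the last 3 symbols are `aaa`; q4 means the last 4 symbols are `aaaa`. Only q4 accepts. On a mismatch, fall back to the longest proper suffix that is still a prefix of `aaaa`.
A 5-state machine:
        a   b  
>  q0   q1  q0 
   q1   q2  q0 
   q2   q3  q0 
   q3   q4  q0 
 * q4   q4  q0 
(> = start, * = accepting)

start=q0; accept=q4; q0-a>q1; q0-b>q0; q1-a>q2; q1-b>q0; q2-a>q3; q2-b>q0; q3-a>q4; q3-b>q0; q4-a>q4; q4-b>q0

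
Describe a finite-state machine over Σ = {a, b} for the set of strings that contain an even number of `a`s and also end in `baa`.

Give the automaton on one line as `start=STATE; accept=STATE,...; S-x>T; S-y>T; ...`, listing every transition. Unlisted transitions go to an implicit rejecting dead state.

start=S0; accept=S6; S0-a>S1; S0-b>S2; S1-a>S0; S1-b>S3; S2-a>S4; S2-b>S2; S3-a>S5; S3-b>S3; S4-a>S6; S4-b>S3; S5-a>S7; S5-b>S2; S6-a>S1; S6-b>S2; S7-a>S0; S7-b>S3

Run two small machines in parallel and take their product. One (2 states) tracks the count of `a`s modulo 2; the other (4 states) tracks how much of the suffix `baa` has currently been matched. Each combined state is a pair, one component from each; accept when both components accept.
An 8-state machine:
        a   b  
>  S0   S1  S2 
   S1   S0  S3 
   S2   S4  S2 
   S3   S5  S3 
   S4   S6  S3 
   S5   S7  S2 
 * S6   S1  S2 
   S7   S0  S3 
(> = start, * = accepting)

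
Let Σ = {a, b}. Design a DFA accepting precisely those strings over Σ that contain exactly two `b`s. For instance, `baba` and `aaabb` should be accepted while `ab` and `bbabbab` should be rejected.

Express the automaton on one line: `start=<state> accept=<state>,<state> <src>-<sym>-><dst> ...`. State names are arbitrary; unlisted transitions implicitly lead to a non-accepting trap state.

Count `b`s, saturating at 3: states q0 through q2 mean 0 through 2 `b`s seen; q3 means more than 2. Each `b` increments (capped at q3); other symbols loop. Accept from {q2}.
A 4-state machine:
        a   b  
>  q0   q0  q1 
   q1   q1  q2 
 * q2   q2  q3 
   q3   q3  q3 
(> = start, * = accepting)

start=q0 accept=q2 q0-a->q0 q0-b->q1 q1-a->q1 q1-b->q2 q2-a->q2 q2-b->q3 q3-a->q3 q3-b->q3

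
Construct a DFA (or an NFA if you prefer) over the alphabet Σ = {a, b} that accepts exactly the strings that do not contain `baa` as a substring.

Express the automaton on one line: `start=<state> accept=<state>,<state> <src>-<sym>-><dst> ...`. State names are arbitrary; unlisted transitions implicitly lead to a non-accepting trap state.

start=q0 accept=q0,q1,q2 q0-a->q0 q0-b->q1 q1-a->q2 q1-b->q1 q2-a->q3 q2-b->q1 q3-a->q3 q3-b->q3

This is the complement of 'contains `baa`'. Use the same substring-matching states — q0 through q3 holding how much of `baa` has just been matched — but flip the accepting set: everything except the trap q3 accepts.
A 4-state machine:
        a   b  
>* q0   q0  q1 
 * q1   q2  q1 
 * q2   q3  q1 
   q3   q3  q3 
(> = start, * = accepting)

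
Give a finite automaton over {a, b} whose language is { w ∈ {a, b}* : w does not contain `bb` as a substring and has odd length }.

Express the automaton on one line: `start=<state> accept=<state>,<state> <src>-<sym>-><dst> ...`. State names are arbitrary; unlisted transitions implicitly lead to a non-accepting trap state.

Run two small machines in parallel and take their product. The first has 3 states tracking partial matches of the forbidden pattern `bb`; the second has 2 states tracking the input length modulo 2. A product state is a pair (one from each), accepting exactly when both do. Minimizing collapses redundant product states.
A 5-state machine:
        a   b  
>  S0   S1  S2 
 * S1   S0  S3 
 * S2   S0  S4 
   S3   S1  S4 
   S4   S4  S4 
(> = start, * = accepting)

start=S0 accept=S1,S2 S0-a->S1 S0-b->S2 S1-a->S0 S1-b->S3 S2-a->S0 S2-b->S4 S3-a->S1 S3-b->S4 S4-a->S4 S4-b->S4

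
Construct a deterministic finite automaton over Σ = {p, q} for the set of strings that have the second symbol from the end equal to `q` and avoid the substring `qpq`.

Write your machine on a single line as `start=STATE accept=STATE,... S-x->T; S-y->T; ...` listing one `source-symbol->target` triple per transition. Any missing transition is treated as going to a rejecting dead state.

Build one automaton per condition and run them in lockstep. One (7 states) tracks the last 2 symbols read; the other (4 states) tracks partial matches of the forbidden pattern `qpq`. Each combined state is a pair, one component from each; accept when both components accept.
An 11-state machine:
          p    q  
>  S0     S1   S2 
   S1     S3   S4 
   S2     S5   S6 
   S3     S3   S4 
   S4     S5   S6 
 * S5     S3   S7 
 * S6     S5   S6 
   S7     S8   S9 
   S8    S10   S7 
   S9     S8   S9 
   S10   S10   S7 
(> = start, * = accepting)

start=S0; accept=S5,S6; S0-p->S1; S0-q->S2; S1-p->S3; S1-q->S4; S2-p->S5; S2-q->S6; S3-p->S3; S3-q->S4; S4-p->S5; S4-q->S6; S5-p->S3; S5-q->S7; S6-p->S5; S6-q->S6; S7-p->S8; S7-q->S9; S8-p->S10; S8-q->S7; S9-p->S8; S9-q->S9; S10-p->S10; S10-q->S7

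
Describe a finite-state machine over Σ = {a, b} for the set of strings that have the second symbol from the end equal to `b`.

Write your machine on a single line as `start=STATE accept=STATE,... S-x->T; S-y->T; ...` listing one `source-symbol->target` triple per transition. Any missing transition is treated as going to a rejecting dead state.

A DFA must remember the last 2 symbols (since which symbol is second-to-last isn't known until the input ends). Use one state per possible window of the last ≤2 symbols; accept from those whose window starts with `b`.
7 states suffice.
        a   b  
>  s0   s1  s2 
   s1   s3  s4 
   s2   s5  s6 
   s3   s3  s4 
   s4   s5  s6 
 * s5   s3  s4 
 * s6   s5  s6 
(> = start, * = accepting)

start=s0; accept=s5,s6; s0-a->s1; s0-b->s2; s1-a->s3; s1-b->s4; s2-a->s5; s2-b->s6; s3-a->s3; s3-b->s4; s4-a->s5; s4-b->s6; s5-a->s3; s5-b->s4; s6-a->s5; s6-b->s6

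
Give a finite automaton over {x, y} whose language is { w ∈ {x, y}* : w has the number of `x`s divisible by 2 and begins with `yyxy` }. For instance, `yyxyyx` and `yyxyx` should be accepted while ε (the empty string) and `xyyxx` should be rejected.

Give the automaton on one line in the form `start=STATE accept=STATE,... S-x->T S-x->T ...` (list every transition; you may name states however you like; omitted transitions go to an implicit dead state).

start=q0 accept=q6 q0-x->q1 q0-y->q2 q1-x->q1 q1-y->q1 q2-x->q1 q2-y->q3 q3-x->q4 q3-y->q1 q4-x->q1 q4-y->q5 q5-x->q6 q5-y->q5 q6-x->q5 q6-y->q6

Handle the two conditions separately and then intersect. One (2 states) tracks the count of `x`s modulo 2; the other (6 states) tracks whether the input so far still matches the prefix `yyxy`. Each combined state is a pair, one component from each; accept when both components accept. After merging equivalent states the machine shrinks.
A 7-state machine:
        x   y  
>  q0   q1  q2 
   q1   q1  q1 
   q2   q1  q3 
   q3   q4  q1 
   q4   q1  q5 
   q5   q6  q5 
 * q6   q5  q6 
(> = start, * = accepting)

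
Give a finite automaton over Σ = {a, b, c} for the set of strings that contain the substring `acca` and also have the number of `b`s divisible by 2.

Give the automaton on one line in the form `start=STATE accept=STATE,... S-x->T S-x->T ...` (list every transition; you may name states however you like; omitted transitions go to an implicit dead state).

start=S0 accept=S7 S0-a->S1 S0-b->S2 S0-c->S0 S1-a->S1 S1-b->S2 S1-c->S3 S2-a->S4 S2-b->S0 S2-c->S2 S3-a->S1 S3-b->S2 S3-c->S5 S4-a->S4 S4-b->S0 S4-c->S6 S5-a->S7 S5-b->S2 S5-c->S0 S6-a->S4 S6-b->S0 S6-c->S8 S7-a->S7 S7-b->S9 S7-c->S7 S8-a->S9 S8-b->S0 S8-c->S2 S9-a->S9 S9-b->S7 S9-c->S9

Build one automaton per condition and run them in lockstep. One (5 states) tracks whether and how much of `acca` has been seen; the other (2 states) tracks the count of `b`s modulo 2. Each combined state is a pair, one component from each; accept when both components accept.
10 states suffice.
        a   b   c  
>  S0   S1  S2  S0 
   S1   S1  S2  S3 
   S2   S4  S0  S2 
   S3   S1  S2  S5 
   S4   S4  S0  S6 
   S5   S7  S2  S0 
   S6   S4  S0  S8 
 * S7   S7  S9  S7 
   S8   S9  S0  S2 
   S9   S9  S7  S9 
(> = start, * = accepting)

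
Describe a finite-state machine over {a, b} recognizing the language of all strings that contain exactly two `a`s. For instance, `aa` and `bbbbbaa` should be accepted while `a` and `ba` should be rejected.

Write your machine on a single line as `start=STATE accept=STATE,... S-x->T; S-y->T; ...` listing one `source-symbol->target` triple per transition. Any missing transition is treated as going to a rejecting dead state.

Only the number of `a`s matters, and only up to 3. Make a chain S0 → S1 → S2 → S3 advanced by each `a` (with S3 absorbing); every other symbol self-loops. The accepting set is {S2}.
A 4-state machine:
        a   b  
>  S0   S1  S0 
   S1   S2  S1 
 * S2   S3  S2 
   S3   S3  S3 
(> = start, * = accepting)

start=S0; accept=S2; S0-a->S1; S0-b->S0; S1-a->S2; S1-b->S1; S2-a->S3; S2-b->S2; S3-a->S3; S3-b->S3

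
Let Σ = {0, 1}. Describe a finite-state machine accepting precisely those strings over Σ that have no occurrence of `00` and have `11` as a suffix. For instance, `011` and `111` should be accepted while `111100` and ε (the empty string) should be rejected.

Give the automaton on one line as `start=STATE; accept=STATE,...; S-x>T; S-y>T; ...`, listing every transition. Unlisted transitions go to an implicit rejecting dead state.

start=S0; accept=S4; S0-0>S1; S0-1>S2; S1-0>S3; S1-1>S2; S2-0>S1; S2-1>S4; S3-0>S3; S3-1>S5; S4-0>S1; S4-1>S4; S5-0>S3; S5-1>S6; S6-0>S3; S6-1>S6

Build one automaton per condition and run them in lockstep. The first has 3 states tracking partial matches of the forbidden pattern `00`; the second has 3 states tracking how much of the suffix `11` has currently been matched. A product state is a pair (one from each), accepting exactly when both do.
        0   1  
>  S0   S1  S2 
   S1   S3  S2 
   S2   S1  S4 
   S3   S3  S5 
 * S4   S1  S4 
   S5   S3  S6 
   S6   S3  S6 
(> = start, * = accepting)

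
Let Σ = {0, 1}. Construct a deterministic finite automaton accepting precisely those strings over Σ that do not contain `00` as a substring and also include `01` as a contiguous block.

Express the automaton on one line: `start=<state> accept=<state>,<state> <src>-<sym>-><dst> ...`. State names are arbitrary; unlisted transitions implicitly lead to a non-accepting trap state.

Build one automaton per condition and run them in lockstep. One (3 states) tracks partial matches of the forbidden pattern `00`; the other (3 states) tracks whether and how much of `01` has been seen. Each combined state is a pair, one component from each; accept when both components accept. After merging equivalent states the machine shrinks.
With 5 states:
        0   1  
>  S0   S1  S0 
   S1   S2  S3 
   S2   S2  S2 
 * S3   S4  S3 
 * S4   S2  S3 
(> = start, * = accepting)

start=S0 accept=S3,S4 S0-0->S1 S0-1->S0 S1-0->S2 S1-1->S3 S2-0->S2 S2-1->S2 S3-0->S4 S3-1->S3 S4-0->S2 S4-1->S3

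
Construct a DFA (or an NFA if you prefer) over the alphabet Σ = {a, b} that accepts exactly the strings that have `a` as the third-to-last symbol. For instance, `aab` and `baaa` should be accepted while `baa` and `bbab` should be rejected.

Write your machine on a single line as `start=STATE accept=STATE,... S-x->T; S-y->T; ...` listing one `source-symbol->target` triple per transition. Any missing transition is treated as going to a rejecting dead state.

A DFA must remember the last 3 symbols (since which symbol is third-to-last isn't known until the input ends). Use one state per possible window of the last ≤3 symbols; accept from those whose window starts with `a`.
15 states suffice.
          a    b  
>  s0     s1   s2 
   s1     s3   s4 
   s2     s5   s6 
   s3     s7   s8 
   s4     s9  s10 
   s5    s11  s12 
   s6    s13  s14 
 * s7     s7   s8 
 * s8     s9  s10 
 * s9    s11  s12 
 * s10   s13  s14 
   s11    s7   s8 
   s12    s9  s10 
   s13   s11  s12 
   s14   s13  s14 
(> = start, * = accepting)

start=s0; accept=s7,s8,s9,s10; s0-a->s1; s0-b->s2; s1-a->s3; s1-b->s4; s2-a->s5; s2-b->s6; s3-a->s7; s3-b->s8; s4-a->s9; s4-b->s10; s5-a->s11; s5-b->s12; s6-a->s13; s6-b->s14; s7-a->s7; s7-b->s8; s8-a->s9; s8-b->s10; s9-a->s11; s9-b->s12; s10-a->s13; s10-b->s14; s11-a->s7; s11-b->s8; s12-a->s9; s12-b->s10; s13-a->s11; s13-b->s12; s14-a->s13; s14-b->s14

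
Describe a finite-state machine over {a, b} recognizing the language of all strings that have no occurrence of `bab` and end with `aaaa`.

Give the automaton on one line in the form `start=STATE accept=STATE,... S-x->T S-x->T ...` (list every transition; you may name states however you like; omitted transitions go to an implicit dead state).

Build one automaton per condition and run them in lockstep. The first has 4 states tracking partial matches of the forbidden pattern `bab`; the second has 5 states tracking how much of the suffix `aaaa` has currently been matched. A product state is a pair (one from each), accepting exactly when both do.
With 12 states:
          a    b  
>  q0     q1   q2 
   q1     q3   q2 
   q2     q4   q2 
   q3     q5   q2 
   q4     q3   q6 
   q5     q7   q2 
   q6     q8   q6 
 * q7     q7   q2 
   q8     q9   q6 
   q9    q10   q6 
   q10   q11   q6 
   q11   q11   q6 
(> = start, * = accepting)

start=q0 accept=q7 q0-a->q1 q0-b->q2 q1-a->q3 q1-b->q2 q2-a->q4 q2-b->q2 q3-a->q5 q3-b->q2 q4-a->q3 q4-b->q6 q5-a->q7 q5-b->q2 q6-a->q8 q6-b->q6 q7-a->q7 q7-b->q2 q8-a->q9 q8-b->q6 q9-a->q10 q9-b->q6 q10-a->q11 q10-b->q6 q11-a->q11 q11-b->q6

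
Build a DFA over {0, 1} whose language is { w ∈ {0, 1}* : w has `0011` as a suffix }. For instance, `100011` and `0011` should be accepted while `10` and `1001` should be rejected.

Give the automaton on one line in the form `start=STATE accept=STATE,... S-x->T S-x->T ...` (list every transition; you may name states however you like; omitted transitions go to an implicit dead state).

Let each state record the length of the longest suffix of the input read so far that is also a prefix of `0011`. q1 means the last symbol is `0`; q2 means the last 2 symbols are `00`; q3 means the last 3 symbols are `001`; q4 means the last 4 symbols are `0011`. Accept only at q4, where the string currently ends in `0011`.
A 5-state machine:
        0   1  
>  q0   q1  q0 
   q1   q2  q0 
   q2   q2  q3 
   q3   q1  q4 
 * q4   q1  q0 
(> = start, * = accepting)

start=q0 accept=q4 q0-0->q1 q0-1->q0 q1-0->q2 q1-1->q0 q2-0->q2 q2-1->q3 q3-0->q1 q3-1->q4 q4-0->q1 q4-1->q0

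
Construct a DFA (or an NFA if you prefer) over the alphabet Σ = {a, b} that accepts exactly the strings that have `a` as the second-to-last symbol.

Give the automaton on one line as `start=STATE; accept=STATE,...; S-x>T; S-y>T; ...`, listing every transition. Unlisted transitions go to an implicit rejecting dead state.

start=q0; accept=q3,q4; q0-a>q1; q0-b>q2; q1-a>q3; q1-b>q4; q2-a>q5; q2-b>q6; q3-a>q3; q3-b>q4; q4-a>q5; q4-b>q6; q5-a>q3; q5-b>q4; q6-a>q5; q6-b>q6

A DFA must remember the last 2 symbols (since which symbol is second-to-last isn't known until the input ends). Use one state per possible window of the last ≤2 symbols; accept from those whose window starts with `a`.
7 states suffice.
        a   b  
>  q0   q1  q2 
   q1   q3  q4 
   q2   q5  q6 
 * q3   q3  q4 
 * q4   q5  q6 
   q5   q3  q4 
   q6   q5  q6 
(> = start, * = accepting)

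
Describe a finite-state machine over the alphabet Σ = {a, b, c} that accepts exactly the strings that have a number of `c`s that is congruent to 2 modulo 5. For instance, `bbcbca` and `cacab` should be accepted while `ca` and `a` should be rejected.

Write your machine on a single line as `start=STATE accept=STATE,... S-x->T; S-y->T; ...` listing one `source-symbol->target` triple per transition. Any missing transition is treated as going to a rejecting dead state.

Keep the running count of `c`s modulo 5: each `c` advances along the cycle s0 → s1 → s2 → s3 → s4 → s0 while other symbols loop. Accept at s2.
A 5-state machine:
        a   b   c  
>  s0   s0  s0  s1 
   s1   s1  s1  s2 
 * s2   s2  s2  s3 
   s3   s3  s3  s4 
   s4   s4  s4  s0 
(> = start, * = accepting)

start=s0; accept=s2; s0-a->s0; s0-b->s0; s0-c->s1; s1-a->s1; s1-b->s1; s1-c->s2; s2-a->s2; s2-b->s2; s2-c->s3; s3-a->s3; s3-b->s3; s3-c->s4; s4-a->s4; s4-b->s4; s4-c->s0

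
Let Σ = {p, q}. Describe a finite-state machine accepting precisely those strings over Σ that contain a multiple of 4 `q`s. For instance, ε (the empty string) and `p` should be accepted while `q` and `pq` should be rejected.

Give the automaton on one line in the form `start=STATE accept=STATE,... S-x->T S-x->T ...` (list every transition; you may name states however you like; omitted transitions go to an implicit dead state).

The only thing that matters is how many `q`s have appeared, reduced mod 4. Use one state per residue: S0 for 0, …, S3 for 3. Reading `q` moves to the next residue; anything else stays put. S0 is accepting.
4 states suffice.
        p   q  
>* S0   S0  S1 
   S1   S1  S2 
   S2   S2  S3 
   S3   S3  S0 
(> = start, * = accepting)

start=S0 accept=S0 S0-p->S0 S0-q->S1 S1-p->S1 S1-q->S2 S2-p->S2 S2-q->S3 S3-p->S3 S3-q->S0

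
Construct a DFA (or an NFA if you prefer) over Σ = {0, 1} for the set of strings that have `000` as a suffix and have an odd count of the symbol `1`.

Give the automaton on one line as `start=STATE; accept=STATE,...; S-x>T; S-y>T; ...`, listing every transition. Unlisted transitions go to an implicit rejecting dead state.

Run two small machines in parallel and take their product. One (4 states) tracks how much of the suffix `000` has currently been matched; the other (2 states) tracks the count of `1`s modulo 2. Each combined state is a pair, one component from each; accept when both components accept. Equivalent product states are then merged.
5 states suffice.
        0   1  
>  s0   s0  s1 
   s1   s2  s0 
   s2   s3  s0 
   s3   s4  s0 
 * s4   s4  s0 
(> = start, * = accepting)

start=s0; accept=s4; s0-0>s0; s0-1>s1; s1-0>s2; s1-1>s0; s2-0>s3; s2-1>s0; s3-0>s4; s3-1>s0; s4-0>s4; s4-1>s0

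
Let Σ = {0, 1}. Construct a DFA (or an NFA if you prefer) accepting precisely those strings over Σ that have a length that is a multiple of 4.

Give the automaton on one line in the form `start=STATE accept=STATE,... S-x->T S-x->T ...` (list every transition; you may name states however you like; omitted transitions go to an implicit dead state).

Count input length modulo 4: every symbol advances one step around the cycle s0 → s1 → s2 → s3 → s0. Accept at s0.
        0   1  
>* s0   s1  s1 
   s1   s2  s2 
   s2   s3  s3 
   s3   s0  s0 
(> = start, * = accepting)

start=s0 accept=s0 s0-0->s1 s0-1->s1 s1-0->s2 s1-1->s2 s2-0->s3 s2-1->s3 s3-0->s0 s3-1->s0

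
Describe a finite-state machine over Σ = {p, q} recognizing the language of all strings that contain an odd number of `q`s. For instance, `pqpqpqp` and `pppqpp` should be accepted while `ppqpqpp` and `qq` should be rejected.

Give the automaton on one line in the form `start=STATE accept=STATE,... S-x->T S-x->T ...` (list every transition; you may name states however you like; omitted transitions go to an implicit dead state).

The only thing that matters is how many `q`s have appeared, reduced mod 2. Use one state per residue: S0 for 0, …, S1 for 1. Reading `q` moves to the next residue; anything else stays put. S1 is accepting.
A 2-state machine:
        p   q  
>  S0   S0  S1 
 * S1   S1  S0 
(> = start, * = accepting)

start=S0 accept=S1 S0-p->S0 S0-q->S1 S1-p->S1 S1-q->S0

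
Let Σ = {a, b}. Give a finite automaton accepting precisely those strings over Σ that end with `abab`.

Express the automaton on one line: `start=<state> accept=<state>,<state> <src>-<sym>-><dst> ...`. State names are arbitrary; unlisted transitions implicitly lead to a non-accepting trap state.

Remember how much of `abab` the current input suffix matches. State q0 means no match yet; q1 means the last symbol is `a`; q2 means the last 2 symbols are `ab`; q3 means the last 3 symbols are `aba`; q4 means the last 4 symbols are `abab`. Only q4 accepts. On a mismatch, fall back to the longest proper suffix that is still a prefix of `abab`.
A 5-state machine:
        a   b  
>  q0   q1  q0 
   q1   q1  q2 
   q2   q3  q0 
   q3   q1  q4 
 * q4   q3  q0 
(> = start, * = accepting)

start=q0 accept=q4 q0-a->q1 q0-b->q0 q1-a->q1 q1-b->q2 q2-a->q3 q2-b->q0 q3-a->q1 q3-b->q4 q4-a->q3 q4-b->q0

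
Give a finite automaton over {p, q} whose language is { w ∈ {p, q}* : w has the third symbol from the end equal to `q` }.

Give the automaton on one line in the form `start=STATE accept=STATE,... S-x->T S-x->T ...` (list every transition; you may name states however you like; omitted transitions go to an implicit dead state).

A DFA must remember the last 3 symbols (since which symbol is third-to-last isn't known until the input ends). Use one state per possible window of the last ≤3 symbols; accept from those whose window starts with `q`.
A 15-state machine:
          p    q  
>  S0     S1   S2 
   S1     S3   S4 
   S2     S5   S6 
   S3     S7   S8 
   S4     S9  S10 
   S5    S11  S12 
   S6    S13  S14 
   S7     S7   S8 
   S8     S9  S10 
   S9    S11  S12 
   S10   S13  S14 
 * S11    S7   S8 
 * S12    S9  S10 
 * S13   S11  S12 
 * S14   S13  S14 
(> = start, * = accepting)

start=S0 accept=S11,S12,S13,S14 S0-p->S1 S0-q->S2 S1-p->S3 S1-q->S4 S2-p->S5 S2-q->S6 S3-p->S7 S3-q->S8 S4-p->S9 S4-q->S10 S5-p->S11 S5-q->S12 S6-p->S13 S6-q->S14 S7-p->S7 S7-q->S8 S8-p->S9 S8-q->S10 S9-p->S11 S9-q->S12 S10-p->S13 S10-q->S14 S11-p->S7 S11-q->S8 S12-p->S9 S12-q->S10 S13-p->S11 S13-q->S12 S14-p->S13 S14-q->S14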